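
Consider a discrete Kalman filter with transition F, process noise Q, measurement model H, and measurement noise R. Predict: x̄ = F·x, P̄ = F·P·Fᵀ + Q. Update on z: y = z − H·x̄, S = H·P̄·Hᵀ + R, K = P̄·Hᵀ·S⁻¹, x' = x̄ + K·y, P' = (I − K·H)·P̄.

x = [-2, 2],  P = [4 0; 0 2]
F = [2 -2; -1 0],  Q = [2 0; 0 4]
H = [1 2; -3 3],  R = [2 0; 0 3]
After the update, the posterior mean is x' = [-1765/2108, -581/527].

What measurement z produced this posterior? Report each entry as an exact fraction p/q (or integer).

x̄ = F·x = [-8, 2]
P̄ = F·P·Fᵀ + Q = [26 -8; -8 8]
S = H·P̄·Hᵀ + R = [28 -6; -6 453]
K = P̄·Hᵀ·S⁻¹ = [653/2108 -233/1054; 163/527 58/527]
x' − x̄ = [15099/2108, -1635/527] = K·y
y = (KᵀK)⁻¹·Kᵀ·(x' − x̄) = [1, -31]
z = y + H·x̄ = [1, -31] + [-4, 30] = [-3, -1]

z = [-3, -1]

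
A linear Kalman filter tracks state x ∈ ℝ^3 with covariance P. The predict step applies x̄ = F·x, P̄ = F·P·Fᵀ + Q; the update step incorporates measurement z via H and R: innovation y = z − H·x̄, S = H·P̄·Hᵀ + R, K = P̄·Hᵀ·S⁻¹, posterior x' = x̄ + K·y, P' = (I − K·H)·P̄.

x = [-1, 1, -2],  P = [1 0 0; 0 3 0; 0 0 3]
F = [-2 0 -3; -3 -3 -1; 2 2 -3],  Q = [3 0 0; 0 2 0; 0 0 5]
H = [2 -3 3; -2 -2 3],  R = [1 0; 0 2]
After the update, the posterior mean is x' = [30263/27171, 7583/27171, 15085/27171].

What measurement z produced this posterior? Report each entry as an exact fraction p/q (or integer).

z = [3, -1]

x̄ = F·x = [8, 2, 6]
P̄ = F·P·Fᵀ + Q = [34 15 23; 15 41 -15; 23 -15 48]
S = H·P̄·Hᵀ + R = [1304 797; 797 758]
K = P̄·Hᵀ·S⁻¹ = [92849/353223 -111140/353223; 20525/353223 -94742/353223; 76114/353223 -20383/353223]
x' − x̄ = [-187105/27171, -46759/27171, -147941/27171] = K·y
y = (KᵀK)⁻¹·Kᵀ·(x' − x̄) = [-25, 1]
z = y + H·x̄ = [-25, 1] + [28, -2] = [3, -1]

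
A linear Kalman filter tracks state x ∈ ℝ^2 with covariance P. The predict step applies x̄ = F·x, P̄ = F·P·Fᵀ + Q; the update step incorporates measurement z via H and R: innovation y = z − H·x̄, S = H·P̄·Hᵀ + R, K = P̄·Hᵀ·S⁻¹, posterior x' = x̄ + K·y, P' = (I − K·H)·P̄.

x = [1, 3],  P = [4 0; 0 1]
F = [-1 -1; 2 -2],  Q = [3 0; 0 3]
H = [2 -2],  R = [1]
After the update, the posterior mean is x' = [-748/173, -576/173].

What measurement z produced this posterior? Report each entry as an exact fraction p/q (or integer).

x̄ = F·x = [-4, -4]
P̄ = F·P·Fᵀ + Q = [8 -6; -6 23]
S = H·P̄·Hᵀ + R = [173]
K = P̄·Hᵀ·S⁻¹ = [28/173; -58/173]
x' − x̄ = [-56/173, 116/173] = K·y
y = (KᵀK)⁻¹·Kᵀ·(x' − x̄) = [-2]
z = y + H·x̄ = [-2] + [0] = [-2]

z = [-2]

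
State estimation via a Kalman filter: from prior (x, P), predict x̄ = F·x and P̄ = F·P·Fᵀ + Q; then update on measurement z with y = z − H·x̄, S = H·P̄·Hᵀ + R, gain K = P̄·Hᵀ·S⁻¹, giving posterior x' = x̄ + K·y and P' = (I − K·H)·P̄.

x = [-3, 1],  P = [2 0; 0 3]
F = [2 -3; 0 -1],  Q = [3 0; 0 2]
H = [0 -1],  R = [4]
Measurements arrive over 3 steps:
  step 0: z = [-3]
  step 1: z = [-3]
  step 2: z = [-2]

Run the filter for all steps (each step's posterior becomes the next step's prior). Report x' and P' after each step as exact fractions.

step 0: x̄ = F·x = [-9, -1]
step 0: P̄ = F·P·Fᵀ + Q = [38 9; 9 5]
step 0: y = z − H·x̄ = [-4]
step 0: S = H·P̄·Hᵀ + R = [9]
step 0: K = P̄·Hᵀ·S⁻¹ = [-1; -5/9]
step 0: x' = x̄ + K·y = [-5, 11/9]
step 0: P' = (I − K·H)·P̄ = [29 4; 4 20/9]
step 1: x̄ = F·x = [-41/3, -11/9]
step 1: P̄ = F·P·Fᵀ + Q = [91 -4/3; -4/3 38/9]
step 1: y = z − H·x̄ = [-38/9]
step 1: S = H·P̄·Hᵀ + R = [74/9]
step 1: K = P̄·Hᵀ·S⁻¹ = [6/37; -19/37]
step 1: x' = x̄ + K·y = [-531/37, 35/37]
step 1: P' = (I − K·H)·P̄ = [3359/37 -24/37; -24/37 76/37]
step 2: x̄ = F·x = [-1167/37, -35/37]
step 2: P̄ = F·P·Fᵀ + Q = [14519/37 276/37; 276/37 150/37]
step 2: y = z − H·x̄ = [-109/37]
step 2: S = H·P̄·Hᵀ + R = [298/37]
step 2: K = P̄·Hᵀ·S⁻¹ = [-138/149; -75/149]
step 2: x' = x̄ + K·y = [-4293/149, 80/149]
step 2: P' = (I − K·H)·P̄ = [57439/149 552/149; 552/149 300/149]

step 0: x' = [-5, 11/9], P' = [29 4; 4 20/9]
step 1: x' = [-531/37, 35/37], P' = [3359/37 -24/37; -24/37 76/37]
step 2: x' = [-4293/149, 80/149], P' = [57439/149 552/149; 552/149 300/149]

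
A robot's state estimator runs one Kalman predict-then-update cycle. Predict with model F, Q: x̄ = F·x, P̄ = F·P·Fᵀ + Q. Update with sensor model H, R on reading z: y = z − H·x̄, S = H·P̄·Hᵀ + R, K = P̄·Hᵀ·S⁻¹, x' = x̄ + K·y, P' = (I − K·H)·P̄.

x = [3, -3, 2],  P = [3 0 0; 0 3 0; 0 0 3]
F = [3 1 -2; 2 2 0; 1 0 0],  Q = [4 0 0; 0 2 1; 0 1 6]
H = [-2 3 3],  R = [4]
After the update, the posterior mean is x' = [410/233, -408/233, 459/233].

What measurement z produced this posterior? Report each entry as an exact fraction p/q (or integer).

x̄ = F·x = [2, 0, 3]
P̄ = F·P·Fᵀ + Q = [46 24 9; 24 26 7; 9 7 9]
S = H·P̄·Hᵀ + R = [233]
K = P̄·Hᵀ·S⁻¹ = [7/233; 51/233; 30/233]
x' − x̄ = [-56/233, -408/233, -240/233] = K·y
y = (KᵀK)⁻¹·Kᵀ·(x' − x̄) = [-8]
z = y + H·x̄ = [-8] + [5] = [-3]

z = [-3]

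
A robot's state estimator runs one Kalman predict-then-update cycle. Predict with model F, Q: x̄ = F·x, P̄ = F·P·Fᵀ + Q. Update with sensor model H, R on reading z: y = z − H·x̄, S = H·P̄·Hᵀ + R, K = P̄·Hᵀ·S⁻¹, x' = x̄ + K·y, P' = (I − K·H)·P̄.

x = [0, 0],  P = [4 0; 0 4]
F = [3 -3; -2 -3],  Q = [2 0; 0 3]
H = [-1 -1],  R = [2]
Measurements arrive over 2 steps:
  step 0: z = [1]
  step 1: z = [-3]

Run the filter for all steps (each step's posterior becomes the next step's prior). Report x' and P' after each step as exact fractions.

step 0: x̄ = F·x = [0, 0]
step 0: P̄ = F·P·Fᵀ + Q = [74 12; 12 55]
step 0: y = z − H·x̄ = [1]
step 0: S = H·P̄·Hᵀ + R = [155]
step 0: K = P̄·Hᵀ·S⁻¹ = [-86/155; -67/155]
step 0: x' = x̄ + K·y = [-86/155, -67/155]
step 0: P' = (I − K·H)·P̄ = [4074/155 -3902/155; -3902/155 4036/155]
step 1: x̄ = F·x = [-57/155, 373/155]
step 1: P̄ = F·P·Fᵀ + Q = [143536/155 23586/155; 23586/155 6261/155]
step 1: y = z − H·x̄ = [-149/155]
step 1: S = H·P̄·Hᵀ + R = [197279/155]
step 1: K = P̄·Hᵀ·S⁻¹ = [-167122/197279; -29847/197279]
step 1: x' = x̄ + K·y = [88105/197279, 503434/197279]
step 1: P' = (I − K·H)·P̄ = [2495972/197279 -2161728/197279; -2161728/197279 2221422/197279]

step 0: x' = [-86/155, -67/155], P' = [4074/155 -3902/155; -3902/155 4036/155]
step 1: x' = [88105/197279, 503434/197279], P' = [2495972/197279 -2161728/197279; -2161728/197279 2221422/197279]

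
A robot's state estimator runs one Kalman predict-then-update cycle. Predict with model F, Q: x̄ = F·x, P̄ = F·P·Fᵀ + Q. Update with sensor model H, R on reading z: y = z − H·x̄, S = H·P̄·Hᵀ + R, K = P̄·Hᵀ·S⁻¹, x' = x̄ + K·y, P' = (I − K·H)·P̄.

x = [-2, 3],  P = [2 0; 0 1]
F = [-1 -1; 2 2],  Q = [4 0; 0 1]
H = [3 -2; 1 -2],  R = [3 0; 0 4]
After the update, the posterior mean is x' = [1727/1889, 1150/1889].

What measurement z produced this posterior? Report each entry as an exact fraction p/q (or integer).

x̄ = F·x = [-1, 2]
P̄ = F·P·Fᵀ + Q = [7 -6; -6 13]
S = H·P̄·Hᵀ + R = [190 121; 121 87]
K = P̄·Hᵀ·S⁻¹ = [572/1889 -383/1889; 44/1889 -756/1889]
x' − x̄ = [3616/1889, -2628/1889] = K·y
y = (KᵀK)⁻¹·Kᵀ·(x' − x̄) = [9, 4]
z = y + H·x̄ = [9, 4] + [-7, -5] = [2, -1]

z = [2, -1]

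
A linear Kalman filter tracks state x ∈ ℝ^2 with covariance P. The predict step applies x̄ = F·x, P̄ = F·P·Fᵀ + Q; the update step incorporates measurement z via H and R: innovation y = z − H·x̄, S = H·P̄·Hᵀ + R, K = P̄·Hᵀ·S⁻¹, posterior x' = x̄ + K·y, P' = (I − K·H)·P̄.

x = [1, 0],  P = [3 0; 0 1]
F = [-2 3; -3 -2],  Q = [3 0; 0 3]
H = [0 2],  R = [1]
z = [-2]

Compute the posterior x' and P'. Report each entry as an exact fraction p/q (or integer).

x̄ = F·x = [-2, -3]
P̄ = F·P·Fᵀ + Q = [24 12; 12 34]
y = z − H·x̄ = [4]
S = H·P̄·Hᵀ + R = [137]
K = P̄·Hᵀ·S⁻¹ = [24/137; 68/137]
x' = x̄ + K·y = [-178/137, -139/137]
P' = (I − K·H)·P̄ = [2712/137 12/137; 12/137 34/137]

x' = [-178/137, -139/137]
P' = [2712/137 12/137; 12/137 34/137]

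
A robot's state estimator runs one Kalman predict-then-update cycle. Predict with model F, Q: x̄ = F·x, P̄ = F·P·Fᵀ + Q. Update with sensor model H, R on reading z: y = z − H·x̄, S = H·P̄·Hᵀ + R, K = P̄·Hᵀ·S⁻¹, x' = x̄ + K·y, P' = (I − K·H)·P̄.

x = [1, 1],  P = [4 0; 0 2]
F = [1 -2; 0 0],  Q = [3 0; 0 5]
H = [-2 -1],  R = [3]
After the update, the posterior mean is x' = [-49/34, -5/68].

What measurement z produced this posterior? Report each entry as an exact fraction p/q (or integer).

z = [3]

x̄ = F·x = [-1, 0]
P̄ = F·P·Fᵀ + Q = [15 0; 0 5]
S = H·P̄·Hᵀ + R = [68]
K = P̄·Hᵀ·S⁻¹ = [-15/34; -5/68]
x' − x̄ = [-15/34, -5/68] = K·y
y = (KᵀK)⁻¹·Kᵀ·(x' − x̄) = [1]
z = y + H·x̄ = [1] + [2] = [3]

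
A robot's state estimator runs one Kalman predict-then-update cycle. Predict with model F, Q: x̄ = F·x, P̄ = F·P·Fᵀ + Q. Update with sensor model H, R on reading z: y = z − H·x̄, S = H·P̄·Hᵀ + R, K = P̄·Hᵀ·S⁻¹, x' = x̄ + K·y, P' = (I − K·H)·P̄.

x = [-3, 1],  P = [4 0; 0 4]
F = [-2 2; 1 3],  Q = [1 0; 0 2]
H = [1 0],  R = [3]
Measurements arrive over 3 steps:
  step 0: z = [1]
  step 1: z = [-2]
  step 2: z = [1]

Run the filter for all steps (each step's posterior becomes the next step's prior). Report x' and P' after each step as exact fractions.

step 0: x̄ = F·x = [8, 0]
step 0: P̄ = F·P·Fᵀ + Q = [33 16; 16 42]
step 0: y = z − H·x̄ = [-7]
step 0: S = H·P̄·Hᵀ + R = [36]
step 0: K = P̄·Hᵀ·S⁻¹ = [11/12; 4/9]
step 0: x' = x̄ + K·y = [19/12, -28/9]
step 0: P' = (I − K·H)·P̄ = [11/4 4/3; 4/3 314/9]
step 1: x̄ = F·x = [-169/18, -31/4]
step 1: P̄ = F·P·Fᵀ + Q = [1268/9 397/2; 397/2 1307/4]
step 1: y = z − H·x̄ = [133/18]
step 1: S = H·P̄·Hᵀ + R = [1295/9]
step 1: K = P̄·Hᵀ·S⁻¹ = [1268/1295; 3573/2590]
step 1: x' = x̄ + K·y = [-797/370, 452/185]
step 1: P' = (I − K·H)·P̄ = [3804/1295 10719/2590; 10719/2590 68521/1295]
step 2: x̄ = F·x = [1701/185, 383/74]
step 2: P̄ = F·P·Fᵀ + Q = [247719/1295 76416/259; 76416/259 131048/259]
step 2: y = z − H·x̄ = [-1516/185]
step 2: S = H·P̄·Hᵀ + R = [251604/1295]
step 2: K = P̄·Hᵀ·S⁻¹ = [82573/83868; 31840/20967]
step 2: x' = x̄ + K·y = [23620/20967, -304795/41934]
step 2: P' = (I − K·H)·P̄ = [82573/27956 31840/6989; 31840/6989 404888/6989]

step 0: x' = [19/12, -28/9], P' = [11/4 4/3; 4/3 314/9]
step 1: x' = [-797/370, 452/185], P' = [3804/1295 10719/2590; 10719/2590 68521/1295]
step 2: x' = [23620/20967, -304795/41934], P' = [82573/27956 31840/6989; 31840/6989 404888/6989]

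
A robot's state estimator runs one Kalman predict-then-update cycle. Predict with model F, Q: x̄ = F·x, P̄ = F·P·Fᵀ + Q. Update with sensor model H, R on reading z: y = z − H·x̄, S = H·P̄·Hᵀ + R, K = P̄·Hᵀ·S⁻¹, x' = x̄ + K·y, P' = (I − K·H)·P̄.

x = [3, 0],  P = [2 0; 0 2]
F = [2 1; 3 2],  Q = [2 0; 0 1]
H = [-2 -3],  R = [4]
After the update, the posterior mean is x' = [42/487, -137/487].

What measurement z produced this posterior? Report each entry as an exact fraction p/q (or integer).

z = [1]

x̄ = F·x = [6, 9]
P̄ = F·P·Fᵀ + Q = [12 16; 16 27]
S = H·P̄·Hᵀ + R = [487]
K = P̄·Hᵀ·S⁻¹ = [-72/487; -113/487]
x' − x̄ = [-2880/487, -4520/487] = K·y
y = (KᵀK)⁻¹·Kᵀ·(x' − x̄) = [40]
z = y + H·x̄ = [40] + [-39] = [1]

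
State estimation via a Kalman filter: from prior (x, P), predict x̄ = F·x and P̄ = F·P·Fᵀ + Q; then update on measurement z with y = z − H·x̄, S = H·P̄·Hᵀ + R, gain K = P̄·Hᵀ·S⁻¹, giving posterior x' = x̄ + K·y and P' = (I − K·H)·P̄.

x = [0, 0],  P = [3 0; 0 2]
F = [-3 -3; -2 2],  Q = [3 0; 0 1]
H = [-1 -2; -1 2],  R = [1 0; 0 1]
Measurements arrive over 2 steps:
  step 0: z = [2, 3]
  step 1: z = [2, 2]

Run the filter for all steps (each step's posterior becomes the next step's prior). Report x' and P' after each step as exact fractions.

step 0: x' = [-39108/15817, 3900/15817], P' = [7824/15817 6/15817; 6/15817 1965/15817]
step 1: x' = [-552696/333989, 45304/333989], P' = [156156/333989 1674/333989; 1674/333989 840829/7013769]

step 0: x̄ = F·x = [0, 0]
step 0: P̄ = F·P·Fᵀ + Q = [48 6; 6 21]
step 0: y = z − H·x̄ = [2, 3]
step 0: S = H·P̄·Hᵀ + R = [157 -36; -36 109]
step 0: K = P̄·Hᵀ·S⁻¹ = [-7836/15817 -7812/15817; -3936/15817 3924/15817]
step 0: x' = x̄ + K·y = [-39108/15817, 3900/15817]
step 0: P' = (I − K·H)·P̄ = [7824/15817 6/15817; 6/15817 1965/15817]
step 1: x̄ = F·x = [105624/15817, 86016/15817]
step 1: P̄ = F·P·Fᵀ + Q = [135660/15817 35154/15817; 35154/15817 54925/15817]
step 1: y = z − H·x̄ = [309290/15817, -34774/15817]
step 1: S = H·P̄·Hᵀ + R = [511793/15817 -84040/15817; -84040/15817 230561/15817]
step 1: K = P̄·Hᵀ·S⁻¹ = [-159504/333989 -152808/333989; -1716812/7013769 1646504/7013769]
step 1: x' = x̄ + K·y = [-552696/333989, 45304/333989]
step 1: P' = (I − K·H)·P̄ = [156156/333989 1674/333989; 1674/333989 840829/7013769]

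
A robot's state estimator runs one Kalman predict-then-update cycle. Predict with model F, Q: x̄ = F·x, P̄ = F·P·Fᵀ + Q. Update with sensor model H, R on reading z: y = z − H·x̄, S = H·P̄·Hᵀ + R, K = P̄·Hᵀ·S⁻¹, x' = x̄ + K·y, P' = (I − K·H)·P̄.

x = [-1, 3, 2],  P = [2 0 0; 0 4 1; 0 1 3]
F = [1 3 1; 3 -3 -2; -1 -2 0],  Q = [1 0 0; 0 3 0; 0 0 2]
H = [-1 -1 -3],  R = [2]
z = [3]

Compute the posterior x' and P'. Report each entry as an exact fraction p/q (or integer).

x̄ = F·x = [10, -16, -5]
P̄ = F·P·Fᵀ + Q = [48 -45 -28; -45 81 22; -28 22 20]
y = z − H·x̄ = [-18]
S = H·P̄·Hᵀ + R = [185]
K = P̄·Hᵀ·S⁻¹ = [81/185; -102/185; -54/185]
x' = x̄ + K·y = [392/185, -1124/185, 47/185]
P' = (I − K·H)·P̄ = [2319/185 -63/185 -806/185; -63/185 4581/185 -1438/185; -806/185 -1438/185 784/185]

x' = [392/185, -1124/185, 47/185]
P' = [2319/185 -63/185 -806/185; -63/185 4581/185 -1438/185; -806/185 -1438/185 784/185]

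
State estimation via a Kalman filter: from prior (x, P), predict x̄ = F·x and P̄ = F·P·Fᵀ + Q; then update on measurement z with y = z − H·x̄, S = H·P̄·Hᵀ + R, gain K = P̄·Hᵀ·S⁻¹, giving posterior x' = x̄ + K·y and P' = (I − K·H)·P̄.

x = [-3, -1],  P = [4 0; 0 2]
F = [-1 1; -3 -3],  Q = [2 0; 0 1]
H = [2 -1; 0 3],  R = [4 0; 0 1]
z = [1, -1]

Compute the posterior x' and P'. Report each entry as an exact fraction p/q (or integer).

x' = [6368/16591, -5091/16591]
P' = [14980/16591 832/16591; 832/16591 1836/16591]

x̄ = F·x = [2, 12]
P̄ = F·P·Fᵀ + Q = [8 6; 6 55]
y = z − H·x̄ = [9, -37]
S = H·P̄·Hᵀ + R = [67 -129; -129 496]
K = P̄·Hᵀ·S⁻¹ = [7282/16591 2496/16591; -43/16591 5508/16591]
x' = x̄ + K·y = [6368/16591, -5091/16591]
P' = (I − K·H)·P̄ = [14980/16591 832/16591; 832/16591 1836/16591]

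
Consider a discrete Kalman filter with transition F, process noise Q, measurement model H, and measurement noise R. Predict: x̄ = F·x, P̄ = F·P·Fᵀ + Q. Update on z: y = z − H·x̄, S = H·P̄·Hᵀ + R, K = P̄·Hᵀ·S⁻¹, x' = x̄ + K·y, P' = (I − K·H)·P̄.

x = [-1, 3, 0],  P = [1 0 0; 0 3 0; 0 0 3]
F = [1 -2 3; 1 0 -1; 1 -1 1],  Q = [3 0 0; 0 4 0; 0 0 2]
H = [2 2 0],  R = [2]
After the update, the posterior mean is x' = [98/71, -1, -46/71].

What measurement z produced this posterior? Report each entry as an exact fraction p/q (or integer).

x̄ = F·x = [-7, -1, -4]
P̄ = F·P·Fᵀ + Q = [43 -8 16; -8 8 -2; 16 -2 9]
S = H·P̄·Hᵀ + R = [142]
K = P̄·Hᵀ·S⁻¹ = [35/71; 0; 14/71]
x' − x̄ = [595/71, 0, 238/71] = K·y
y = (KᵀK)⁻¹·Kᵀ·(x' − x̄) = [17]
z = y + H·x̄ = [17] + [-16] = [1]

z = [1]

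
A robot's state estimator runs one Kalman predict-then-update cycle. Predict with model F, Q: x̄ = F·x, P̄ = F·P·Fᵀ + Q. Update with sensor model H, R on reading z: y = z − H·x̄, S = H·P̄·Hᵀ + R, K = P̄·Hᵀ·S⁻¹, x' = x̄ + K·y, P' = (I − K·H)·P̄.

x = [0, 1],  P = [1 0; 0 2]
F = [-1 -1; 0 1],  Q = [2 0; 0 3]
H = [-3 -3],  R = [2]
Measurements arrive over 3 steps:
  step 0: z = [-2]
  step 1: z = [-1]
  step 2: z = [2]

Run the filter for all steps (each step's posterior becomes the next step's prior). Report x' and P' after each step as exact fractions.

step 0: x̄ = F·x = [-1, 1]
step 0: P̄ = F·P·Fᵀ + Q = [5 -2; -2 5]
step 0: y = z − H·x̄ = [-2]
step 0: S = H·P̄·Hᵀ + R = [56]
step 0: K = P̄·Hᵀ·S⁻¹ = [-9/56; -9/56]
step 0: x' = x̄ + K·y = [-19/28, 37/28]
step 0: P' = (I − K·H)·P̄ = [199/56 -193/56; -193/56 199/56]
step 1: x̄ = F·x = [-9/14, 37/28]
step 1: P̄ = F·P·Fᵀ + Q = [31/14 -3/28; -3/28 367/56]
step 1: y = z − H·x̄ = [29/28]
step 1: S = H·P̄·Hᵀ + R = [4423/56]
step 1: K = P̄·Hᵀ·S⁻¹ = [-354/4423; -1083/4423]
step 1: x' = x̄ + K·y = [-3210/4423, 4723/4423]
step 1: P' = (I − K·H)·P̄ = [7556/4423 -7320/4423; -7320/4423 8042/4423]
step 2: x̄ = F·x = [-1513/4423, 4723/4423]
step 2: P̄ = F·P·Fᵀ + Q = [9804/4423 -722/4423; -722/4423 21311/4423]
step 2: y = z − H·x̄ = [18476/4423]
step 2: S = H·P̄·Hᵀ + R = [275885/4423]
step 2: K = P̄·Hᵀ·S⁻¹ = [-27246/275885; -61767/275885]
step 2: x' = x̄ + K·y = [-208187/275885, 36581/275885]
step 2: P' = (I − K·H)·P̄ = [443688/275885 -425524/275885; -425524/275885 466702/275885]

step 0: x' = [-19/28, 37/28], P' = [199/56 -193/56; -193/56 199/56]
step 1: x' = [-3210/4423, 4723/4423], P' = [7556/4423 -7320/4423; -7320/4423 8042/4423]
step 2: x' = [-208187/275885, 36581/275885], P' = [443688/275885 -425524/275885; -425524/275885 466702/275885]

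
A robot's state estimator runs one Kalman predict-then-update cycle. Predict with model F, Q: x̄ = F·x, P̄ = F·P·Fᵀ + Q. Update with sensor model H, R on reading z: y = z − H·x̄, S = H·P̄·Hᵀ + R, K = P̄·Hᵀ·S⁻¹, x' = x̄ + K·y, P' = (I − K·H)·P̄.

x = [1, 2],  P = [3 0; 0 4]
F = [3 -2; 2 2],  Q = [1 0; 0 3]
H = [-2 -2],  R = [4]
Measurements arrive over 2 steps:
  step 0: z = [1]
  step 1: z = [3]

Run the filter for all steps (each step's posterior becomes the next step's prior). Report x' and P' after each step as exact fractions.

step 0: x' = [-333/80, 597/160], P' = [351/20 -679/40; -679/40 1391/80]
step 1: x' = [-7539/7100, -171/355], P' = [13731/1775 -2399/355; -2399/355 2406/355]

step 0: x̄ = F·x = [-1, 6]
step 0: P̄ = F·P·Fᵀ + Q = [44 2; 2 31]
step 0: y = z − H·x̄ = [11]
step 0: S = H·P̄·Hᵀ + R = [320]
step 0: K = P̄·Hᵀ·S⁻¹ = [-23/80; -33/160]
step 0: x' = x̄ + K·y = [-333/80, 597/160]
step 0: P' = (I − K·H)·P̄ = [351/20 -679/40; -679/40 1391/80]
step 1: x̄ = F·x = [-399/20, -69/80]
step 1: P̄ = F·P·Fᵀ + Q = [2161/5 9/5; 9/5 139/20]
step 1: y = z − H·x̄ = [-309/8]
step 1: S = H·P̄·Hᵀ + R = [1775]
step 1: K = P̄·Hᵀ·S⁻¹ = [-868/1775; -7/710]
step 1: x' = x̄ + K·y = [-7539/7100, -171/355]
step 1: P' = (I − K·H)·P̄ = [13731/1775 -2399/355; -2399/355 2406/355]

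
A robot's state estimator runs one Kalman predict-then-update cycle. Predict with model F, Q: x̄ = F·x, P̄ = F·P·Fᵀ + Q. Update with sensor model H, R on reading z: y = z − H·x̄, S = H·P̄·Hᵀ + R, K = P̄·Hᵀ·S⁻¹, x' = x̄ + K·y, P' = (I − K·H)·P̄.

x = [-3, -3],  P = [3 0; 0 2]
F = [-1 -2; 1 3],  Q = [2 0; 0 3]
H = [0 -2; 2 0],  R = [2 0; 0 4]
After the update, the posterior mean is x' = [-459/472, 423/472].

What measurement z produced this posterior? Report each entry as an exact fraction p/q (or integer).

x̄ = F·x = [9, -12]
P̄ = F·P·Fᵀ + Q = [13 -15; -15 24]
S = H·P̄·Hᵀ + R = [98 60; 60 56]
K = P̄·Hᵀ·S⁻¹ = [15/236 187/472; -111/236 -15/472]
x' − x̄ = [-4707/472, 6087/472] = K·y
y = (KᵀK)⁻¹·Kᵀ·(x' − x̄) = [-26, -21]
z = y + H·x̄ = [-26, -21] + [24, 18] = [-2, -3]

z = [-2, -3]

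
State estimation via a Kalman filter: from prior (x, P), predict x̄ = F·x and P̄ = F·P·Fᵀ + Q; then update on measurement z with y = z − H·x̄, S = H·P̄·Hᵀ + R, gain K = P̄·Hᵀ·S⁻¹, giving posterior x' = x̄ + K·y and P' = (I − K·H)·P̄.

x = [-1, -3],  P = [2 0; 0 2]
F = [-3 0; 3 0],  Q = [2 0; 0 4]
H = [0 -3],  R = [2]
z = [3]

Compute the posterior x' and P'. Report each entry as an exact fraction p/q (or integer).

x' = [69/50, -51/50]
P' = [271/50 -9/50; -9/50 11/50]

x̄ = F·x = [3, -3]
P̄ = F·P·Fᵀ + Q = [20 -18; -18 22]
y = z − H·x̄ = [-6]
S = H·P̄·Hᵀ + R = [200]
K = P̄·Hᵀ·S⁻¹ = [27/100; -33/100]
x' = x̄ + K·y = [69/50, -51/50]
P' = (I − K·H)·P̄ = [271/50 -9/50; -9/50 11/50]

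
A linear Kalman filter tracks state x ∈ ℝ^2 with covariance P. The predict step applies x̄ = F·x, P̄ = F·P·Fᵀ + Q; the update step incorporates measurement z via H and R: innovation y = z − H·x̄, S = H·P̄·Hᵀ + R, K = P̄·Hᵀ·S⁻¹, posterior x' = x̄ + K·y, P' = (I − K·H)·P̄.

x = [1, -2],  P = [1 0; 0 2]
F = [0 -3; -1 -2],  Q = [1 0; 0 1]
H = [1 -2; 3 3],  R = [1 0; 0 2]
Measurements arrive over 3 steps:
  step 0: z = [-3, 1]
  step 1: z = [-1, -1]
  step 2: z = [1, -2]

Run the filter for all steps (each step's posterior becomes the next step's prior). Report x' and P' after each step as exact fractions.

step 0: x' = [-760/1409, 1325/1409], P' = [820/4227 -206/4227; -206/4227 526/4227]
step 1: x' = [-274129/400991, 71688/400991], P' = [73345/400991 -18123/400991; -18123/400991 47811/400991]
step 2: x' = [-403408/1820099, -812114/1820099], P' = [20272837/111026039 -5008611/111026039; -5008611/111026039 13228107/111026039]

step 0: x̄ = F·x = [6, 3]
step 0: P̄ = F·P·Fᵀ + Q = [19 12; 12 10]
step 0: y = z − H·x̄ = [-3, -26]
step 0: S = H·P̄·Hᵀ + R = [12 -39; -39 479]
step 0: K = P̄·Hᵀ·S⁻¹ = [1232/4227 307/1409; -1258/4227 160/1409]
step 0: x' = x̄ + K·y = [-760/1409, 1325/1409]
step 0: P' = (I − K·H)·P̄ = [820/4227 -206/4227; -206/4227 526/4227]
step 1: x̄ = F·x = [-3975/1409, -1890/1409]
step 1: P̄ = F·P·Fᵀ + Q = [2987/1409 846/1409; 846/1409 2109/1409]
step 1: y = z − H·x̄ = [-1214/1409, 16186/1409]
step 1: S = H·P̄·Hᵀ + R = [9448/1409 -6231/1409; -6231/1409 63910/1409]
step 1: K = P̄·Hᵀ·S⁻¹ = [109591/400991 82833/400991; -113745/400991 44532/400991]
step 1: x' = x̄ + K·y = [-274129/400991, 71688/400991]
step 1: P' = (I − K·H)·P̄ = [73345/400991 -18123/400991; -18123/400991 47811/400991]
step 2: x̄ = F·x = [-215064/400991, 130753/400991]
step 2: P̄ = F·P·Fᵀ + Q = [831290/400991 232497/400991; 232497/400991 593088/400991]
step 2: y = z − H·x̄ = [877561/400991, -549049/400991]
step 2: S = H·P̄·Hᵀ + R = [2674645/400991 -1762149/400991; -1762149/400991 17806330/400991]
step 2: K = P̄·Hᵀ·S⁻¹ = [30290059/111026039 22896339/111026039; -31464825/111026039 12329244/111026039]
step 2: x' = x̄ + K·y = [-403408/1820099, -812114/1820099]
step 2: P' = (I − K·H)·P̄ = [20272837/111026039 -5008611/111026039; -5008611/111026039 13228107/111026039]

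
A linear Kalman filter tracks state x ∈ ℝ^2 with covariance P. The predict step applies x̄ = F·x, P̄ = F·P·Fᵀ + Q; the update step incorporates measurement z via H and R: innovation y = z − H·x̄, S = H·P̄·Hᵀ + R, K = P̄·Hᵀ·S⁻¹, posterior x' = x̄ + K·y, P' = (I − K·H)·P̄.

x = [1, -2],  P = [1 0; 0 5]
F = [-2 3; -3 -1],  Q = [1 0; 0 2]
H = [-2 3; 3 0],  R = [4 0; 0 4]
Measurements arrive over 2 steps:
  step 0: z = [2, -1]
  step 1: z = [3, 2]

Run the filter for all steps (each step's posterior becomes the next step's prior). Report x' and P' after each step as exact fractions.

step 0: x̄ = F·x = [-8, -1]
step 0: P̄ = F·P·Fᵀ + Q = [50 -9; -9 16]
step 0: y = z − H·x̄ = [-11, 23]
step 0: S = H·P̄·Hᵀ + R = [456 -381; -381 454]
step 0: K = P̄·Hᵀ·S⁻¹ = [-508/61863 6671/20621; 6559/20621 4278/20621]
step 0: x' = x̄ + K·y = [-29017/61863, 5624/20621]
step 0: P' = (I − K·H)·P̄ = [26684/61863 5704/20621; 5704/20621 12548/20621]
step 1: x̄ = F·x = [108650/61863, 23393/20621]
step 1: P̄ = F·P·Fᵀ + Q = [302051/61863 -24204/20621; -24204/20621 168066/20621]
step 1: y = z − H·x̄ = [192352/61863, -67408/20621]
step 1: S = H·P̄·Hᵀ + R = [6864782/61863 -821938/20621; -821938/20621 988637/20621]
step 1: K = P̄·Hᵀ·S⁻¹ = [-126452/8878237 33895839/115417081; 2723013/8878237 20953350/115417081]
step 1: x' = x̄ + K·y = [86793574/115417081, 172505149/115417081]
step 1: P' = (I − K·H)·P̄ = [45194452/115417081 27937800/115417081; 27937800/115417081 65824092/115417081]

step 0: x' = [-29017/61863, 5624/20621], P' = [26684/61863 5704/20621; 5704/20621 12548/20621]
step 1: x' = [86793574/115417081, 172505149/115417081], P' = [45194452/115417081 27937800/115417081; 27937800/115417081 65824092/115417081]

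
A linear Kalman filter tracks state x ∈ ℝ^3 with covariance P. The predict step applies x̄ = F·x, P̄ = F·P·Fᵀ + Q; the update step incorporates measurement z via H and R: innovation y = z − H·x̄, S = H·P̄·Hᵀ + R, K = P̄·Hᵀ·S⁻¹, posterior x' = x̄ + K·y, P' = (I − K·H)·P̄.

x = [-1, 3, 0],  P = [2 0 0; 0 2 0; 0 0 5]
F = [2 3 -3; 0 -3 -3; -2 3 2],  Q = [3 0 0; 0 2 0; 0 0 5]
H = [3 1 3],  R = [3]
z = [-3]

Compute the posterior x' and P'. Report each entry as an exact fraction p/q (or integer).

x̄ = F·x = [7, -9, 11]
P̄ = F·P·Fᵀ + Q = [74 27 -20; 27 65 -48; -20 -48 51]
y = z − H·x̄ = [-48]
S = H·P̄·Hᵀ + R = [707]
K = P̄·Hᵀ·S⁻¹ = [27/101; 2/707; 45/707]
x' = x̄ + K·y = [-589/101, -6459/707, 5617/707]
P' = (I − K·H)·P̄ = [2371/101 2673/101 -3235/101; 2673/101 45951/707 -34026/707; -3235/101 -34026/707 34032/707]

x' = [-589/101, -6459/707, 5617/707]
P' = [2371/101 2673/101 -3235/101; 2673/101 45951/707 -34026/707; -3235/101 -34026/707 34032/707]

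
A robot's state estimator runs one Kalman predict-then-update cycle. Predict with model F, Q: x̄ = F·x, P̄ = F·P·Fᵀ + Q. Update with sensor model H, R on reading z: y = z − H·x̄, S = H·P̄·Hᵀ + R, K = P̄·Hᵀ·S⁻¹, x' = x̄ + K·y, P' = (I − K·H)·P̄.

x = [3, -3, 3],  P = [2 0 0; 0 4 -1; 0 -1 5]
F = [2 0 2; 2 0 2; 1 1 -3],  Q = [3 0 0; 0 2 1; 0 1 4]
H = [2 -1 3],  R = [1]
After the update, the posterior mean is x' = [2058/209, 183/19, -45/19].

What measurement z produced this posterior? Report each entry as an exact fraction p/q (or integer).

x̄ = F·x = [12, 12, -9]
P̄ = F·P·Fᵀ + Q = [31 28 -28; 28 30 -27; -28 -27 61]
S = H·P̄·Hᵀ + R = [418]
K = P̄·Hᵀ·S⁻¹ = [-25/209; -5/38; 7/19]
x' − x̄ = [-450/209, -45/19, 126/19] = K·y
y = (KᵀK)⁻¹·Kᵀ·(x' − x̄) = [18]
z = y + H·x̄ = [18] + [-15] = [3]

z = [3]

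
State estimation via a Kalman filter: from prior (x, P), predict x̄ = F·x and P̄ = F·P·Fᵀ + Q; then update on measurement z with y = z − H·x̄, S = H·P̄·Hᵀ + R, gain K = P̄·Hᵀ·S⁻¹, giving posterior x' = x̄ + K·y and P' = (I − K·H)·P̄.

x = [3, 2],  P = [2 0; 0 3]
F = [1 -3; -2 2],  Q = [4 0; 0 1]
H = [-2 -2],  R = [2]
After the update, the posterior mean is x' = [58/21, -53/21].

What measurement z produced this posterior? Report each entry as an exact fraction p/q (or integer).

x̄ = F·x = [-3, -2]
P̄ = F·P·Fᵀ + Q = [33 -22; -22 21]
S = H·P̄·Hᵀ + R = [42]
K = P̄·Hᵀ·S⁻¹ = [-11/21; 1/21]
x' − x̄ = [121/21, -11/21] = K·y
y = (KᵀK)⁻¹·Kᵀ·(x' − x̄) = [-11]
z = y + H·x̄ = [-11] + [10] = [-1]

z = [-1]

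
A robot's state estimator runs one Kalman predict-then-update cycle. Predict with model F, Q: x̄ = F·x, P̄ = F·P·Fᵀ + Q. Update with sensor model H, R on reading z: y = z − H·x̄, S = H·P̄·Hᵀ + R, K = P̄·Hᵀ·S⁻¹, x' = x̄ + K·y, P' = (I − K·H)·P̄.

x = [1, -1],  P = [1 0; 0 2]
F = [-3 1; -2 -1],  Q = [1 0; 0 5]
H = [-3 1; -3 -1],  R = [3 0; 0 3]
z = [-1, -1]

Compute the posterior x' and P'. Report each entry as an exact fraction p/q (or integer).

x̄ = F·x = [-4, -1]
P̄ = F·P·Fᵀ + Q = [12 4; 4 11]
y = z − H·x̄ = [-12, -14]
S = H·P̄·Hᵀ + R = [98 97; 97 146]
K = P̄·Hᵀ·S⁻¹ = [-264/1633 -272/1633; 695/1633 -719/1633]
x' = x̄ + K·y = [444/1633, 93/1633]
P' = (I − K·H)·P̄ = [268/1633 12/1633; 12/1633 2121/1633]

x' = [444/1633, 93/1633]
P' = [268/1633 12/1633; 12/1633 2121/1633]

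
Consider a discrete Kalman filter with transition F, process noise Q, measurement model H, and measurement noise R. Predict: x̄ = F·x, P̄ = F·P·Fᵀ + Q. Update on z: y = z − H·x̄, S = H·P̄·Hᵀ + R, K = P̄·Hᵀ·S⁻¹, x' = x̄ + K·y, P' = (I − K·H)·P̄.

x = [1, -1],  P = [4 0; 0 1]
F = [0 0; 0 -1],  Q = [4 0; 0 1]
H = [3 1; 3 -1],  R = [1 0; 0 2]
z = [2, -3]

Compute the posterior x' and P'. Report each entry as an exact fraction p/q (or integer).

x' = [-12/101, 211/101]
P' = [8/101 -6/101; -6/101 55/101]

x̄ = F·x = [0, 1]
P̄ = F·P·Fᵀ + Q = [4 0; 0 2]
y = z − H·x̄ = [1, -2]
S = H·P̄·Hᵀ + R = [39 34; 34 40]
K = P̄·Hᵀ·S⁻¹ = [18/101 15/101; 37/101 -73/202]
x' = x̄ + K·y = [-12/101, 211/101]
P' = (I − K·H)·P̄ = [8/101 -6/101; -6/101 55/101]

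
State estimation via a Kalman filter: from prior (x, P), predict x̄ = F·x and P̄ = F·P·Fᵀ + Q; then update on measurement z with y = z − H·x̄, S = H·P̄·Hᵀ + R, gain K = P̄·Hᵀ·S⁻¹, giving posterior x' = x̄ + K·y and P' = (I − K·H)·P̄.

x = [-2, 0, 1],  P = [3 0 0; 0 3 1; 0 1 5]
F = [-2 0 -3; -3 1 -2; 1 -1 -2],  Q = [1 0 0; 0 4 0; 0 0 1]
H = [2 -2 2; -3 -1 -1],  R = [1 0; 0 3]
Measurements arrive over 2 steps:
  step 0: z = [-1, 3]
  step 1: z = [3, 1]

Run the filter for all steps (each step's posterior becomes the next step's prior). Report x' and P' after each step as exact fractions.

step 0: x' = [-55631/124065, -92534/124065, -20576/24813], P' = [72208/124065 -28478/124065 -20177/24813; -28478/124065 169991/248130 19672/24813; -20177/24813 19672/24813 43043/24813]
step 1: x' = [85925511/219124774, -49825789/39840868, -2267466/9960217], P' = [46475029/109562387 -3068249/19920434 -5563793/9960217; -3068249/19920434 76927987/119522604 39802801/59761302; -5563793/9960217 39802801/59761302 78836603/59761302]

step 0: x̄ = F·x = [1, 4, -4]
step 0: P̄ = F·P·Fᵀ + Q = [58 45 27; 45 50 8; 27 8 31]
step 0: y = z − H·x̄ = [13, 6]
step 0: S = H·P̄·Hᵀ + R = [349 -346; -346 1054]
step 0: K = P̄·Hᵀ·S⁻¹ = [-398/124065 -29087/124065; -30227/124065 -65281/248130; 6388/24813 -728/24813]
step 0: x' = x̄ + K·y = [-55631/124065, -92534/124065, -20576/24813]
step 0: P' = (I − K·H)·P̄ = [72208/124065 -28478/124065 -20177/24813; -28478/124065 169991/248130 19672/24813; -20177/24813 19672/24813 43043/24813]
step 1: x̄ = F·x = [419902/124065, 93373/41355, 242663/124065]
step 1: P̄ = F·P·Fᵀ + Q = [1139212/124065 58303/41355 1284113/124065; 58303/41355 146399/27570 27859/82710; 1284113/124065 27859/82710 3992129/248130]
step 1: y = z − H·x̄ = [-43633/13785, 1906553/124065]
step 1: S = H·P̄·Hᵀ + R = [882951/4595 -2120342/13785; -2120342/13785 22117672/124065]
step 1: K = P̄·Hᵀ·S⁻¹ = [4297351/109562387 -40898663/219124774; -15731879/59761302 -11256123/39840868; 5651044/29880651 -1027285/9960217]
step 1: x' = x̄ + K·y = [85925511/219124774, -49825789/39840868, -2267466/9960217]
step 1: P' = (I − K·H)·P̄ = [46475029/109562387 -3068249/19920434 -5563793/9960217; -3068249/19920434 76927987/119522604 39802801/59761302; -5563793/9960217 39802801/59761302 78836603/59761302]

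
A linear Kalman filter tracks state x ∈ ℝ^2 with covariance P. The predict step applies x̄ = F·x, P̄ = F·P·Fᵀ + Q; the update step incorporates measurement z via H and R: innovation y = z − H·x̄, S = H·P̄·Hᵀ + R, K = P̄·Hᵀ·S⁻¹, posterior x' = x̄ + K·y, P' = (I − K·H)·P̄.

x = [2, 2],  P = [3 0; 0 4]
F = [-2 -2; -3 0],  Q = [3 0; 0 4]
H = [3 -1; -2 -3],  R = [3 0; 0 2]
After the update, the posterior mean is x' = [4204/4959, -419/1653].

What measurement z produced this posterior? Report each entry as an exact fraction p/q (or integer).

x̄ = F·x = [-8, -6]
P̄ = F·P·Fᵀ + Q = [31 18; 18 31]
S = H·P̄·Hᵀ + R = [205 -219; -219 621]
K = P̄·Hᵀ·S⁻¹ = [7057/26448 -7355/79344; -97/551 -446/1653]
x' − x̄ = [43876/4959, 9499/1653] = K·y
y = (KᵀK)⁻¹·Kᵀ·(x' − x̄) = [21, -35]
z = y + H·x̄ = [21, -35] + [-18, 34] = [3, -1]

z = [3, -1]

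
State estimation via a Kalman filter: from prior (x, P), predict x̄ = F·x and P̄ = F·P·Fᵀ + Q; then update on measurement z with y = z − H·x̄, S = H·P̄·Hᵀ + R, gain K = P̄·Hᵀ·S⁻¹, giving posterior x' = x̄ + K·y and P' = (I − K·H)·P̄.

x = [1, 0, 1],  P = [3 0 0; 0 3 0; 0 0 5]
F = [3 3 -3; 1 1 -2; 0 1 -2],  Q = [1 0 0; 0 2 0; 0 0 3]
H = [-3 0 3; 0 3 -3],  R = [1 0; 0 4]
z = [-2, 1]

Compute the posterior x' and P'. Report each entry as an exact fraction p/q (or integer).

x' = [-13911/10622, -17177/10622, -21007/10622]
P' = [330835/21244 316407/21244 327171/21244; 316407/21244 312907/21244 315047/21244; 327171/21244 315047/21244 325859/21244]

x̄ = F·x = [0, -1, -2]
P̄ = F·P·Fᵀ + Q = [100 48 39; 48 28 23; 39 23 26]
y = z − H·x̄ = [4, -2]
S = H·P̄·Hᵀ + R = [433 -108; -108 76]
K = P̄·Hᵀ·S⁻¹ = [-2748/5311 -8073/21244; -1020/5311 -1605/21244; -984/5311 -8109/21244]
x' = x̄ + K·y = [-13911/10622, -17177/10622, -21007/10622]
P' = (I − K·H)·P̄ = [330835/21244 316407/21244 327171/21244; 316407/21244 312907/21244 315047/21244; 327171/21244 315047/21244 325859/21244]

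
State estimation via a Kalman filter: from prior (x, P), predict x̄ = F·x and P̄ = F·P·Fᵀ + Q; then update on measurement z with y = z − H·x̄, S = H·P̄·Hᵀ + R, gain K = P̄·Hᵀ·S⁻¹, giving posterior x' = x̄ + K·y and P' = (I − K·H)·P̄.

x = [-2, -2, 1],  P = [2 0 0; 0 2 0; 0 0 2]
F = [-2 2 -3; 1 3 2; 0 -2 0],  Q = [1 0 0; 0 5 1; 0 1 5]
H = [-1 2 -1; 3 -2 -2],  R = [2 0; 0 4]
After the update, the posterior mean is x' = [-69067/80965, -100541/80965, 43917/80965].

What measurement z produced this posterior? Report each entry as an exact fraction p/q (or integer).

z = [-2, -1]

x̄ = F·x = [-3, -6, 4]
P̄ = F·P·Fᵀ + Q = [35 -4 -8; -4 33 -11; -8 -11 13]
S = H·P̄·Hᵀ + R = [226 -213; -213 559]
K = P̄·Hᵀ·S⁻¹ = [7912/80965 21699/80965; 33351/80965 4597/80965; -21057/80965 -12079/80965]
x' − x̄ = [173828/80965, 385249/80965, -279943/80965] = K·y
y = (KᵀK)⁻¹·Kᵀ·(x' − x̄) = [11, 4]
z = y + H·x̄ = [11, 4] + [-13, -5] = [-2, -1]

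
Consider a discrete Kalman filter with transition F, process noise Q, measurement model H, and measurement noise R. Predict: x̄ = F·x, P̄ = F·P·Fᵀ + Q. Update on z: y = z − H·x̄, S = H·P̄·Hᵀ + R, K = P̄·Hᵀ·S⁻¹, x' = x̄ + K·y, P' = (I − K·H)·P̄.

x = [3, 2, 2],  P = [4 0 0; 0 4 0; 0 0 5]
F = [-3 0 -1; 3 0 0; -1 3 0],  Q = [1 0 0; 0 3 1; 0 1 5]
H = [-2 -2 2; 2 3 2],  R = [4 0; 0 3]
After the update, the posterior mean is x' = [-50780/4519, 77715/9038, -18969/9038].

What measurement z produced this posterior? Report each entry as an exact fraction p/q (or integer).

x̄ = F·x = [-11, 9, 3]
P̄ = F·P·Fᵀ + Q = [42 -36 12; -36 39 -11; 12 -11 45]
S = H·P̄·Hᵀ + R = [212 116; 116 234]
K = P̄·Hᵀ·S⁻¹ = [351/4519 -174/4519; -2305/9038 2031/9038; 2799/9038 1741/9038]
x' − x̄ = [-1071/4519, -3627/9038, -46083/9038] = K·y
y = (KᵀK)⁻¹·Kᵀ·(x' − x̄) = [-9, -12]
z = y + H·x̄ = [-9, -12] + [10, 11] = [1, -1]

z = [1, -1]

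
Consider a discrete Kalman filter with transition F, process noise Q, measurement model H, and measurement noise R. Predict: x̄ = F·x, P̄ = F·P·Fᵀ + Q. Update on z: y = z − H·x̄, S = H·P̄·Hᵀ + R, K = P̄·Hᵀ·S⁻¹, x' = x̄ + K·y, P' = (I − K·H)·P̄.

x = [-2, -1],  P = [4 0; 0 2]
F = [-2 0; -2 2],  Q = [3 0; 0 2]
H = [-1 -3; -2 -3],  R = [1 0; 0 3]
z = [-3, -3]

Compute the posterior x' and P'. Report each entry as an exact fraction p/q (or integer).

x' = [3855/3694, 1031/1847]
P' = [8625/3694 -1761/1847; -1761/1847 872/1847]

x̄ = F·x = [4, 2]
P̄ = F·P·Fᵀ + Q = [19 16; 16 26]
y = z − H·x̄ = [7, 11]
S = H·P̄·Hᵀ + R = [350 416; 416 505]
K = P̄·Hᵀ·S⁻¹ = [1941/3694 -1114/1847; -855/1847 302/1847]
x' = x̄ + K·y = [3855/3694, 1031/1847]
P' = (I − K·H)·P̄ = [8625/3694 -1761/1847; -1761/1847 872/1847]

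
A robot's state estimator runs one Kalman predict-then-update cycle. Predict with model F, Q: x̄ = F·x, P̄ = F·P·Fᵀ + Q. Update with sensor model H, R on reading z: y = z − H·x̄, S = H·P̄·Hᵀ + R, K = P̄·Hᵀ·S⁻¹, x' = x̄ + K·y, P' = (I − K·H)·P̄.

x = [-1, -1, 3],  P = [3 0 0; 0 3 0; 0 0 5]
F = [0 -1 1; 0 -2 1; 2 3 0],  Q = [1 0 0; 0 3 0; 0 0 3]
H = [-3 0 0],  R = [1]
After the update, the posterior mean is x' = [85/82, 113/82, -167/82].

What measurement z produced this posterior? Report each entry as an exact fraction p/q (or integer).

z = [-3]

x̄ = F·x = [4, 5, -5]
P̄ = F·P·Fᵀ + Q = [9 11 -9; 11 20 -18; -9 -18 42]
S = H·P̄·Hᵀ + R = [82]
K = P̄·Hᵀ·S⁻¹ = [-27/82; -33/82; 27/82]
x' − x̄ = [-243/82, -297/82, 243/82] = K·y
y = (KᵀK)⁻¹·Kᵀ·(x' − x̄) = [9]
z = y + H·x̄ = [9] + [-12] = [-3]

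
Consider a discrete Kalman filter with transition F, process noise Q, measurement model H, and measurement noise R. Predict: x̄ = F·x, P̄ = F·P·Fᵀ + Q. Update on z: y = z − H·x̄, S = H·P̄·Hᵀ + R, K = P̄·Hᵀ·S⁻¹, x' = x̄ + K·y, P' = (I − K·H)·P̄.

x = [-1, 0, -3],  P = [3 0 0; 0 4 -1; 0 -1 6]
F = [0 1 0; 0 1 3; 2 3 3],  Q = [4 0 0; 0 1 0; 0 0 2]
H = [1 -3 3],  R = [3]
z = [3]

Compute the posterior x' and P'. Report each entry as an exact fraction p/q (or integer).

x̄ = F·x = [0, -9, -11]
P̄ = F·P·Fᵀ + Q = [8 1 9; 1 53 54; 9 54 86]
y = z − H·x̄ = [9]
S = H·P̄·Hᵀ + R = [338]
K = P̄·Hᵀ·S⁻¹ = [16/169; 2/169; 105/338]
x' = x̄ + K·y = [144/169, -1503/169, -2773/338]
P' = (I − K·H)·P̄ = [840/169 105/169 -159/169; 105/169 8949/169 8916/169; -159/169 8916/169 18043/338]

x' = [144/169, -1503/169, -2773/338]
P' = [840/169 105/169 -159/169; 105/169 8949/169 8916/169; -159/169 8916/169 18043/338]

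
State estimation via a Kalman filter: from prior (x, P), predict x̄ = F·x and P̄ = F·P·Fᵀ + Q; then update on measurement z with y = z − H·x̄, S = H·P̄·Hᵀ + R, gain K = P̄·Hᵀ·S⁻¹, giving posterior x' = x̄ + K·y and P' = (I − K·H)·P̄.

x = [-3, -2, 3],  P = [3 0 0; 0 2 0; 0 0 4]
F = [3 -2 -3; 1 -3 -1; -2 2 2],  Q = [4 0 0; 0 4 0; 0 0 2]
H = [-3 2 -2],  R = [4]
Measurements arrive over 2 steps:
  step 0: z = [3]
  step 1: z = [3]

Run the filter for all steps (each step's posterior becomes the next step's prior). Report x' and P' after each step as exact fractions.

step 0: x' = [-869/159, -253/159, 766/159], P' = [8444/159 5896/159 -6652/159; 5896/159 4490/159 -4376/159; -6652/159 -4376/159 5558/159]
step 1: x' = [-3267869/287149, -2002756/287149, 2462884/287149], P' = [19786364/287149 13676768/287149 -15729404/287149; 13676768/287149 10234018/287149 -10305728/287149; -15729404/287149 -10305728/287149 13140554/287149]

step 0: x̄ = F·x = [-14, 0, 8]
step 0: P̄ = F·P·Fᵀ + Q = [75 33 -50; 33 29 -26; -50 -26 38]
step 0: y = z − H·x̄ = [-23]
step 0: S = H·P̄·Hᵀ + R = [159]
step 0: K = P̄·Hᵀ·S⁻¹ = [-59/159; 11/159; 22/159]
step 0: x' = x̄ + K·y = [-869/159, -253/159, 766/159]
step 0: P' = (I − K·H)·P̄ = [8444/159 5896/159 -6652/159; 5896/159 4490/159 -4376/159; -6652/159 -4376/159 5558/159]
step 1: x̄ = F·x = [-83/3, -292/53, 2764/159]
step 1: P̄ = F·P·Fᵀ + Q = [2662/3 -26 -1492/3; -26 2240/53 208/53; -1492/3 208/53 45326/159]
step 1: y = z − H·x̄ = [-5440/159]
step 1: S = H·P̄·Hᵀ + R = [574298/159]
step 1: K = P̄·Hᵀ·S⁻¹ = [-136687/287149; 12297/287149; 73912/287149]
step 1: x' = x̄ + K·y = [-3267869/287149, -2002756/287149, 2462884/287149]
step 1: P' = (I − K·H)·P̄ = [19786364/287149 13676768/287149 -15729404/287149; 13676768/287149 10234018/287149 -10305728/287149; -15729404/287149 -10305728/287149 13140554/287149]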